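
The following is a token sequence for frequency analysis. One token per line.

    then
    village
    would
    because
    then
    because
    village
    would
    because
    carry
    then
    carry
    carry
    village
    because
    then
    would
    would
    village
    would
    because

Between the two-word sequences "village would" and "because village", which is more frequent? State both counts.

"village would" (3 vs 1)

"village would": 3 occurrences
"because village": 1 occurrence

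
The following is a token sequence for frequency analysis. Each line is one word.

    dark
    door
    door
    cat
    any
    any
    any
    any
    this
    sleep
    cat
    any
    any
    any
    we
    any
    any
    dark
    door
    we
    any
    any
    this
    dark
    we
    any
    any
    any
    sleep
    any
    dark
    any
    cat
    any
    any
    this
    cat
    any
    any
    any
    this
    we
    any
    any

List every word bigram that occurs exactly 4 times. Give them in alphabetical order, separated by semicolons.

any this; cat any; we any

Bigram counts meeting the condition (exactly 4 times):
  any this: 4
  cat any: 4
  we any: 4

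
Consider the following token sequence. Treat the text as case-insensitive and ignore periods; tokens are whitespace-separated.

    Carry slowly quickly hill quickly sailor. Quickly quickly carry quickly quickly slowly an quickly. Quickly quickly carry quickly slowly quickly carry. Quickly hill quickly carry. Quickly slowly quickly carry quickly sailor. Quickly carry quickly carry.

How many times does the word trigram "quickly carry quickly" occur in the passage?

Scanning the 33 overlapping trigram windows for "quickly carry quickly":
  position 8–10: quickly carry quickly
  position 16–18: quickly carry quickly
  position 20–22: quickly carry quickly
  position 24–26: quickly carry quickly
  position 28–30: quickly carry quickly
  position 32–34: quickly carry quickly

6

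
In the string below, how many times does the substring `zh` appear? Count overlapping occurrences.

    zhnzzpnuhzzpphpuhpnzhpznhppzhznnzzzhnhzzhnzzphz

Sliding a length-2 window over the 47 characters (46 positions):
  position 1–2: zh
  position 20–21: zh
  position 28–29: zh
  position 35–36: zh
  position 40–41: zh

5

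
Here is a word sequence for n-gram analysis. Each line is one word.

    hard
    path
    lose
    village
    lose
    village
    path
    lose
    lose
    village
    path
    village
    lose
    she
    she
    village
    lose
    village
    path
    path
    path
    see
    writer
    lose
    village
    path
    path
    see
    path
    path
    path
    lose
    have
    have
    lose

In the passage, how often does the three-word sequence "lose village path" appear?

Scanning the 33 overlapping trigram windows for "lose village path":
  position 5–7: lose village path
  position 9–11: lose village path
  position 17–19: lose village path
  position 24–26: lose village path

4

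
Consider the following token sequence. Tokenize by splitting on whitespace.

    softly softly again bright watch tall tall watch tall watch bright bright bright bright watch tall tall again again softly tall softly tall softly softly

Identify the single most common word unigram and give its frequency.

Unigram frequencies (highest first):
  tall: 7
  softly: 6
  bright: 5
  watch: 4
  again: 3

"tall", 7 times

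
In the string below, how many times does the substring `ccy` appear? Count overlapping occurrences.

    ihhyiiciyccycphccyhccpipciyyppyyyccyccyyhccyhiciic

5

Sliding a length-3 window over the 50 characters (48 positions):
  position 10–12: ccy
  position 16–18: ccy
  position 34–36: ccy
  position 37–39: ccy
  position 42–44: ccy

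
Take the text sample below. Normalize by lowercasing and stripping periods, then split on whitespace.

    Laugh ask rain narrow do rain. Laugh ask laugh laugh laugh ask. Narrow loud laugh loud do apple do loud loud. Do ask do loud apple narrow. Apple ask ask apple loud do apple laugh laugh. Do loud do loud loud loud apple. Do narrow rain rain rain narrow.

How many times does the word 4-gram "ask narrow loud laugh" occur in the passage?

Scanning the 46 overlapping 4-gram windows for "ask narrow loud laugh":
  position 12–15: ask narrow loud laugh

1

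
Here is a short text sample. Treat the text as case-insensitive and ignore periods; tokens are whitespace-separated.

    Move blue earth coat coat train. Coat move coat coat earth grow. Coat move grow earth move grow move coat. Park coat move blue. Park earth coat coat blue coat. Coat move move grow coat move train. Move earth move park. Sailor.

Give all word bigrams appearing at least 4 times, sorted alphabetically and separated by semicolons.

Bigram counts meeting the condition (at least 4 times):
  coat coat: 4
  coat move: 5

coat coat; coat move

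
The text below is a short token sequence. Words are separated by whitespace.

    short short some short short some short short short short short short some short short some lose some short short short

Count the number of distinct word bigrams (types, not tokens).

21 tokens → 20 bigram windows in total.
Repeated bigrams (each contributes count−1 duplicates):
  short short: 10
  short some: 4
  some short: 4
15 duplicate windows → 20 − 15 = 5 distinct.

5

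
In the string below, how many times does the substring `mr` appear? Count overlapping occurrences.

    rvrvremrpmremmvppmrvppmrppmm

Sliding a length-2 window over the 28 characters (27 positions):
  position 7–8: mr
  position 10–11: mr
  position 18–19: mr
  position 23–24: mr

4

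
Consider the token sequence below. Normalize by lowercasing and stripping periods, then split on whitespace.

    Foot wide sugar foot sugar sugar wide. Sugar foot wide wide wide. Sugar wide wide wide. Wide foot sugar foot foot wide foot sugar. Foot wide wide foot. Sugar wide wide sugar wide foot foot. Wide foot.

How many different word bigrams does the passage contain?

37 tokens → 36 bigram windows in total.
Repeated bigrams (each contributes count−1 duplicates):
  wide wide: 7
  foot wide: 5
  wide foot: 5
  foot sugar: 4
  sugar foot: 4
  sugar wide: 4
  wide sugar: 4
  foot foot: 2
27 duplicate windows → 36 − 27 = 9 distinct.

9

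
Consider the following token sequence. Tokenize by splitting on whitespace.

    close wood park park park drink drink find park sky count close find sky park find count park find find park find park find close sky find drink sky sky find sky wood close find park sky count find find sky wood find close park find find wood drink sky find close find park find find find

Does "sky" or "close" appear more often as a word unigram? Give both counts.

"sky" (9 vs 6)

"sky": 9 occurrences
"close": 6 occurrences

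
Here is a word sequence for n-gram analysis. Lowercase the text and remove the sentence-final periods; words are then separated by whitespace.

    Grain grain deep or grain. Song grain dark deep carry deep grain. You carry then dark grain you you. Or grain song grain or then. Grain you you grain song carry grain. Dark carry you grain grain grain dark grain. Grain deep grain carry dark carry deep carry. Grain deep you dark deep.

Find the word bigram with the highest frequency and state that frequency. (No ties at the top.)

"grain grain", 4 times

Bigram frequencies (highest first):
  grain grain: 4
  grain deep: 3
  grain song: 3
  grain dark: 3
  grain you: 3
  or grain: 2
  … (24 more, each ≤ 2)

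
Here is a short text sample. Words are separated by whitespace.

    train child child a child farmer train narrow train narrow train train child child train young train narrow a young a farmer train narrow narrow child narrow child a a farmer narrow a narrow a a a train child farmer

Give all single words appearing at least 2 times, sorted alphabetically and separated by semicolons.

a; child; farmer; narrow; train; young

Unigram counts meeting the condition (at least 2 times):
  a: 9
  child: 8
  farmer: 4
  narrow: 8
  train: 9
  young: 2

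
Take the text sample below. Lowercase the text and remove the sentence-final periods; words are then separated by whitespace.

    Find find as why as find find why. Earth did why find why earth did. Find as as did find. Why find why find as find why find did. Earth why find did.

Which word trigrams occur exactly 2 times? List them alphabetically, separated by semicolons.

find why earth; why earth did; why find did; why find why

Trigram counts meeting the condition (exactly 2 times):
  find why earth: 2
  why earth did: 2
  why find did: 2
  why find why: 2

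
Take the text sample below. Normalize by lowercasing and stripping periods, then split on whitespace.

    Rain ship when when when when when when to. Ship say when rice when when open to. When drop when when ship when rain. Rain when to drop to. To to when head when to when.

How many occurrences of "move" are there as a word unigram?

0

Scanning the 36 tokens for "move":
  (none found)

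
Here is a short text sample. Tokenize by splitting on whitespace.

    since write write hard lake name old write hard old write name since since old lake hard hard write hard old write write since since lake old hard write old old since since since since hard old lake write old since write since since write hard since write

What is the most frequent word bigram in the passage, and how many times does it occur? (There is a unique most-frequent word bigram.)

"since since", 6 times

Bigram frequencies (highest first):
  since since: 6
  since write: 4
  write hard: 4
  old write: 3
  hard old: 3
  write write: 2
  … (20 more, each ≤ 2)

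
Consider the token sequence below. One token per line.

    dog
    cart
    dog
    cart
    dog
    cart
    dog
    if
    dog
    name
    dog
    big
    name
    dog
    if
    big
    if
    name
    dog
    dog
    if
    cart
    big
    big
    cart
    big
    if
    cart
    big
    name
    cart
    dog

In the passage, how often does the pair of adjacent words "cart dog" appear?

Scanning the 31 overlapping bigram windows for "cart dog":
  position 2–3: cart dog
  position 4–5: cart dog
  position 6–7: cart dog
  position 31–32: cart dog

4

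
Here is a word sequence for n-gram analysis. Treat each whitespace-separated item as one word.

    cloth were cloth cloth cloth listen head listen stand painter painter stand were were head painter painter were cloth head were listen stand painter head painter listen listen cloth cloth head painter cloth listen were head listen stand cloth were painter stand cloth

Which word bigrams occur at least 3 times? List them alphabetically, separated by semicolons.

Bigram counts meeting the condition (at least 3 times):
  cloth cloth: 3
  head painter: 3
  listen stand: 3

cloth cloth; head painter; listen stand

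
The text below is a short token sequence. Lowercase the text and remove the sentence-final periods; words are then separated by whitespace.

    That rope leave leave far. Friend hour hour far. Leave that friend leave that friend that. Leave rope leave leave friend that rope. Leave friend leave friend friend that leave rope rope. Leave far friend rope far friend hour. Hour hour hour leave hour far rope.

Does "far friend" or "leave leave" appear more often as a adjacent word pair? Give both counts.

"far friend" (3 vs 2)

"far friend": 3 occurrences
"leave leave": 2 occurrences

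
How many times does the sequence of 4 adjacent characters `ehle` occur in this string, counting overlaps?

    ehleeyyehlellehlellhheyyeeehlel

Sliding a length-4 window over the 31 characters (28 positions):
  position 1–4: ehle
  position 8–11: ehle
  position 14–17: ehle
  position 27–30: ehle

4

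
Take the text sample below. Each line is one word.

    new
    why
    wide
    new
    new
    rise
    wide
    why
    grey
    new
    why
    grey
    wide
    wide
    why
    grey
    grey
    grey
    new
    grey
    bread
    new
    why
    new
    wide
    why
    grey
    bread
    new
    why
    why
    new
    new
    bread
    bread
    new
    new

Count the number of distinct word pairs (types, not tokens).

37 tokens → 36 bigram windows in total.
Repeated bigrams (each contributes count−1 duplicates):
  new why: 4
  why grey: 4
  bread new: 3
  new new: 3
  wide why: 3
  grey bread: 2
  grey grey: 2
  grey new: 2
  … (1 more repeated)
16 duplicate windows → 36 − 16 = 20 distinct.

20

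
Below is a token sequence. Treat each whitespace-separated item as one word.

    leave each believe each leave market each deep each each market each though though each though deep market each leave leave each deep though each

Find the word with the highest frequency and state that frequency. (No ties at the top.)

"each", 10 times

Unigram frequencies (highest first):
  each: 10
  leave: 4
  though: 4
  market: 3
  deep: 3
  believe: 1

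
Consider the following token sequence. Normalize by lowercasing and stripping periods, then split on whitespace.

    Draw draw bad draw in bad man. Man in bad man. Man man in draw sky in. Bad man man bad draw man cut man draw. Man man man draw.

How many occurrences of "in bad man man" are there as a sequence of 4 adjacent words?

Scanning the 27 overlapping 4-gram windows for "in bad man man":
  position 5–8: in bad man man
  position 9–12: in bad man man
  position 17–20: in bad man man

3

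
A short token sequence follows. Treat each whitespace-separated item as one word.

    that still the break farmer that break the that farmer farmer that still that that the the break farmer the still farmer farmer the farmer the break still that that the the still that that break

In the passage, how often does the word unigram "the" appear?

Scanning the 36 tokens for "the":
  position 3: the
  position 8: the
  position 16: the
  position 17: the
  position 20: the
  position 24: the
  position 26: the
  position 31: the
  position 32: the

9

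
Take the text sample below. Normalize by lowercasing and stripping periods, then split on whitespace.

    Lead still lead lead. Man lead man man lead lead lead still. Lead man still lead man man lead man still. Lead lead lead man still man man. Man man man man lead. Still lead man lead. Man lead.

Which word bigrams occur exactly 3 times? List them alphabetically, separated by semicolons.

Bigram counts meeting the condition (exactly 3 times):
  lead still: 3
  man still: 3

lead still; man still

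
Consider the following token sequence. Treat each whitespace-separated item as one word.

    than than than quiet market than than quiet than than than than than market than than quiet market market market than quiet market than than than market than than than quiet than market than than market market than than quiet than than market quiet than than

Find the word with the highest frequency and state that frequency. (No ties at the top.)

"than", 28 times

Unigram frequencies (highest first):
  than: 28
  market: 11
  quiet: 7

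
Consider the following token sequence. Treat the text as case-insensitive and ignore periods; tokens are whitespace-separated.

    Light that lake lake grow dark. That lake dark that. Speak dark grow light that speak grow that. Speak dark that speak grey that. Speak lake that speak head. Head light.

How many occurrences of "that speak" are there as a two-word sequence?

Scanning the 30 overlapping bigram windows for "that speak":
  position 10–11: that speak
  position 15–16: that speak
  position 18–19: that speak
  position 21–22: that speak
  position 24–25: that speak
  position 27–28: that speak

6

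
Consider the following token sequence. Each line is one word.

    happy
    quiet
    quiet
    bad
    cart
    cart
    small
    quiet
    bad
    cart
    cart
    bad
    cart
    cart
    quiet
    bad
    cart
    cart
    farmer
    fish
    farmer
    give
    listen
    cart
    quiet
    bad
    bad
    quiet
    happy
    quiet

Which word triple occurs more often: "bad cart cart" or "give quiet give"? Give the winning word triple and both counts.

"bad cart cart" (4 vs 0)

"bad cart cart": 4 occurrences
"give quiet give": 0 occurrences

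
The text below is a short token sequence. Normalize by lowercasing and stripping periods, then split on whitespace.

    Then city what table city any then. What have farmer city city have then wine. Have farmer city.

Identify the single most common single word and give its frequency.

"city", 5 times

Unigram frequencies (highest first):
  city: 5
  then: 3
  have: 3
  what: 2
  farmer: 2
  table: 1
  … (2 more, each ≤ 1)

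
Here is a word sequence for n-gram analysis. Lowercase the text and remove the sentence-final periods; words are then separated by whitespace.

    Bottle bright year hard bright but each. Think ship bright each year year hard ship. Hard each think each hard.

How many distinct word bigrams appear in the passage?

20 tokens → 19 bigram windows in total.
Repeated bigrams (each contributes count−1 duplicates):
  each think: 2
  year hard: 2
2 duplicate windows → 19 − 2 = 17 distinct.

17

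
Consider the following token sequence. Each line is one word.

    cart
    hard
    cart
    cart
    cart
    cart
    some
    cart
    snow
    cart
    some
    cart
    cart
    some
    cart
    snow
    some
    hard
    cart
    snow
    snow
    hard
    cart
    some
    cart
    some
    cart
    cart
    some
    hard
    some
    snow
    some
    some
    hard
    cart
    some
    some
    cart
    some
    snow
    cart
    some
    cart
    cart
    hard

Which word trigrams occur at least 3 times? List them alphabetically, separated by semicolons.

Trigram counts meeting the condition (at least 3 times):
  cart cart some: 3
  cart some cart: 6
  some cart cart: 3

cart cart some; cart some cart; some cart cart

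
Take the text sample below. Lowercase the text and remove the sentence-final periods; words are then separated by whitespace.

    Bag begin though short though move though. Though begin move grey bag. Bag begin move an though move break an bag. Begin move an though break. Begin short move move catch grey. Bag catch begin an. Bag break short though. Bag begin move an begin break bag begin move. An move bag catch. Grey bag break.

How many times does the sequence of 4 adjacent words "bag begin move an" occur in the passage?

Scanning the 53 overlapping 4-gram windows for "bag begin move an":
  position 13–16: bag begin move an
  position 21–24: bag begin move an
  position 41–44: bag begin move an
  position 47–50: bag begin move an

4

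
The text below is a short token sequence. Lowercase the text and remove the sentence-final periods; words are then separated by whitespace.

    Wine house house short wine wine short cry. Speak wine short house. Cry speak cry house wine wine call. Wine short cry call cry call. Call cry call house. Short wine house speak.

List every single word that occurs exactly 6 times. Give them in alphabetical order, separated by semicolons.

Unigram counts meeting the condition (exactly 6 times):
  cry: 6
  house: 6

cry; house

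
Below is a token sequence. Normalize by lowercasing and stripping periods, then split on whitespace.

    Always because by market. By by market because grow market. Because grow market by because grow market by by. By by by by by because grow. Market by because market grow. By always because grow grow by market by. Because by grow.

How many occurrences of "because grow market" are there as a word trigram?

4

Scanning the 40 overlapping trigram windows for "because grow market":
  position 8–10: because grow market
  position 11–13: because grow market
  position 15–17: because grow market
  position 25–27: because grow market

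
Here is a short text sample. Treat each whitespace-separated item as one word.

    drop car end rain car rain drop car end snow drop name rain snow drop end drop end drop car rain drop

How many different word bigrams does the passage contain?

13

22 tokens → 21 bigram windows in total.
Repeated bigrams (each contributes count−1 duplicates):
  drop car: 3
  car end: 2
  car rain: 2
  drop end: 2
  end drop: 2
  rain drop: 2
  snow drop: 2
8 duplicate windows → 21 − 8 = 13 distinct.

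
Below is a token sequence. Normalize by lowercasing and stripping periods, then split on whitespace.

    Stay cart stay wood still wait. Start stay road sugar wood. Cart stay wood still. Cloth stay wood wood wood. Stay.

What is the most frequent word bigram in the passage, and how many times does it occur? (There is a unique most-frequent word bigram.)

"stay wood", 3 times

Bigram frequencies (highest first):
  stay wood: 3
  cart stay: 2
  wood still: 2
  wood wood: 2
  stay cart: 1
  still wait: 1
  … (9 more, each ≤ 1)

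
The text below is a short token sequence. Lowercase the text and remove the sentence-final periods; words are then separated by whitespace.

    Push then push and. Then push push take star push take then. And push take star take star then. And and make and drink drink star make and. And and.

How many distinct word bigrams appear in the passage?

30 tokens → 29 bigram windows in total.
Repeated bigrams (each contributes count−1 duplicates):
  and and: 3
  push take: 3
  take star: 3
  make and: 2
  then and: 2
  then push: 2
9 duplicate windows → 29 − 9 = 20 distinct.

20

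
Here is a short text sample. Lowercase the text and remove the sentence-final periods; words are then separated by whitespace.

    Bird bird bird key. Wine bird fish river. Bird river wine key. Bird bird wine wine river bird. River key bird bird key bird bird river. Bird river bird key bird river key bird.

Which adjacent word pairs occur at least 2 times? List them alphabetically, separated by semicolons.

bird bird; bird key; bird river; key bird; river bird; river key

Bigram counts meeting the condition (at least 2 times):
  bird bird: 5
  bird key: 3
  bird river: 5
  key bird: 5
  river bird: 4
  river key: 2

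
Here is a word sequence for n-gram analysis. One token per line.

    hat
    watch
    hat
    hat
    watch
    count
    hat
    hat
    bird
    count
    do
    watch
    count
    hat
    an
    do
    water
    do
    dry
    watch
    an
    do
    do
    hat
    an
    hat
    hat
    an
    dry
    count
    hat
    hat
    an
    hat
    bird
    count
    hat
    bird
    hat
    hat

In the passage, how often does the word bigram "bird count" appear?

Scanning the 39 overlapping bigram windows for "bird count":
  position 9–10: bird count
  position 35–36: bird count

2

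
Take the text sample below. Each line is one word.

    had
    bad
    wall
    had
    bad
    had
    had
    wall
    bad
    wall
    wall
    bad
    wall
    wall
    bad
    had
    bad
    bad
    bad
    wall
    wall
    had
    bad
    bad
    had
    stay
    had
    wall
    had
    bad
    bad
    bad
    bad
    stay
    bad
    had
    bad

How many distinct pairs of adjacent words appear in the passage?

37 tokens → 36 bigram windows in total.
Repeated bigrams (each contributes count−1 duplicates):
  bad bad: 6
  had bad: 6
  bad had: 4
  bad wall: 4
  wall bad: 3
  wall had: 3
  wall wall: 3
  had wall: 2
23 duplicate windows → 36 − 23 = 13 distinct.

13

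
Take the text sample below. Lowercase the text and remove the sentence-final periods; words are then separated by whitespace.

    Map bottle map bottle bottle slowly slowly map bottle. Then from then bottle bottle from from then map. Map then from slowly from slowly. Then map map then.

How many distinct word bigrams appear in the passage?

28 tokens → 27 bigram windows in total.
Repeated bigrams (each contributes count−1 duplicates):
  map bottle: 3
  bottle bottle: 2
  from slowly: 2
  from then: 2
  map map: 2
  map then: 2
  then from: 2
  then map: 2
9 duplicate windows → 27 − 9 = 18 distinct.

18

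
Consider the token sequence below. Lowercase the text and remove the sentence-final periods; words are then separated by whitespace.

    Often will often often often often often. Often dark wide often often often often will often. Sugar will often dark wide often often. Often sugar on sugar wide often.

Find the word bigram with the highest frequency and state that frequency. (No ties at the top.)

Bigram frequencies (highest first):
  often often: 10
  will often: 3
  wide often: 3
  often will: 2
  often dark: 2
  dark wide: 2
  … (5 more, each ≤ 2)

"often often", 10 times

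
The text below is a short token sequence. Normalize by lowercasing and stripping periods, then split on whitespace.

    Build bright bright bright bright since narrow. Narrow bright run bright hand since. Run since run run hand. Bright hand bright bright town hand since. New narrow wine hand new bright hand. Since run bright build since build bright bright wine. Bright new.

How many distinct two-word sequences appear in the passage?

43 tokens → 42 bigram windows in total.
Repeated bigrams (each contributes count−1 duplicates):
  bright bright: 5
  bright hand: 3
  hand since: 3
  since run: 3
  build bright: 2
  hand bright: 2
  run bright: 2
13 duplicate windows → 42 − 13 = 29 distinct.

29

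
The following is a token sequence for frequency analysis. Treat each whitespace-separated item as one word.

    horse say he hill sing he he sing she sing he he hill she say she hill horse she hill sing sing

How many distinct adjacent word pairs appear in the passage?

22 tokens → 21 bigram windows in total.
Repeated bigrams (each contributes count−1 duplicates):
  he he: 2
  he hill: 2
  hill sing: 2
  she hill: 2
  sing he: 2
5 duplicate windows → 21 − 5 = 16 distinct.

16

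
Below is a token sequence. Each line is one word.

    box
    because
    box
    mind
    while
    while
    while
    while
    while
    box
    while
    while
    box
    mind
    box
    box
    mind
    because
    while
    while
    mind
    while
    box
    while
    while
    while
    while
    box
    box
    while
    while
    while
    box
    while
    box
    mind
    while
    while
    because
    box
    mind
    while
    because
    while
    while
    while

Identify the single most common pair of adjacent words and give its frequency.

"while while", 14 times

Bigram frequencies (highest first):
  while while: 14
  while box: 6
  box mind: 5
  mind while: 4
  box while: 4
  because box: 2
  … (7 more, each ≤ 2)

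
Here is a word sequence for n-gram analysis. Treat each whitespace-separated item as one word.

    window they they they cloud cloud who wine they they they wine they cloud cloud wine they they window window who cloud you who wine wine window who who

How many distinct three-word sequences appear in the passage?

24

29 tokens → 27 trigram windows in total.
Repeated trigrams (each contributes count−1 duplicates):
  they cloud cloud: 2
  they they they: 2
  wine they they: 2
3 duplicate windows → 27 − 3 = 24 distinct.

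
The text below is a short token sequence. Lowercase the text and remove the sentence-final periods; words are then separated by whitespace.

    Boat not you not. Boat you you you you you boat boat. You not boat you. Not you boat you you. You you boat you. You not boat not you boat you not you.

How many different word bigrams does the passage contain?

34 tokens → 33 bigram windows in total.
Repeated bigrams (each contributes count−1 duplicates):
  you you: 8
  boat you: 6
  you not: 5
  not you: 4
  you boat: 4
  not boat: 3
  boat not: 2
25 duplicate windows → 33 − 25 = 8 distinct.

8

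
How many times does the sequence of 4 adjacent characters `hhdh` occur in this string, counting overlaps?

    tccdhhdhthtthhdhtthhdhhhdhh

Sliding a length-4 window over the 27 characters (24 positions):
  position 5–8: hhdh
  position 13–16: hhdh
  position 19–22: hhdh
  position 23–26: hhdh

4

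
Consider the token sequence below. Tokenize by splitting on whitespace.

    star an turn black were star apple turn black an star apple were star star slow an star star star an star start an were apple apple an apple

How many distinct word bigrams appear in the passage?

20

29 tokens → 28 bigram windows in total.
Repeated bigrams (each contributes count−1 duplicates):
  an star: 3
  star star: 3
  star an: 2
  star apple: 2
  turn black: 2
  were star: 2
8 duplicate windows → 28 − 8 = 20 distinct.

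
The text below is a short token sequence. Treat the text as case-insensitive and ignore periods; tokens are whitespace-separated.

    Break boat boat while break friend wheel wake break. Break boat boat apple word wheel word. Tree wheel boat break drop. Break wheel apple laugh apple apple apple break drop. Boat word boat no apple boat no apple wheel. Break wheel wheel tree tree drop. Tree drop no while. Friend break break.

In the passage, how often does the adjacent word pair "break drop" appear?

Scanning the 51 overlapping bigram windows for "break drop":
  position 20–21: break drop
  position 29–30: break drop

2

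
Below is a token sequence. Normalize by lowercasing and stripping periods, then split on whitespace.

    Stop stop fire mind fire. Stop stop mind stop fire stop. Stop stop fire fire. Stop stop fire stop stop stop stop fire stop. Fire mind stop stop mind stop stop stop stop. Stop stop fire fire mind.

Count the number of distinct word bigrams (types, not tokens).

38 tokens → 37 bigram windows in total.
Repeated bigrams (each contributes count−1 duplicates):
  stop stop: 14
  stop fire: 7
  fire stop: 5
  fire mind: 3
  mind stop: 3
  fire fire: 2
  stop mind: 2
29 duplicate windows → 37 − 29 = 8 distinct.

8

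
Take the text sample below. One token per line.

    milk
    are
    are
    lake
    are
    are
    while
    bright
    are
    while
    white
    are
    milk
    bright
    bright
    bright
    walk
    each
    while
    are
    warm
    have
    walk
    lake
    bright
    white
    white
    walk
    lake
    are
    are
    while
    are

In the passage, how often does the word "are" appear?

10

Scanning the 33 tokens for "are":
  position 2: are
  position 3: are
  position 5: are
  position 6: are
  position 9: are
  position 12: are
  position 20: are
  position 30: are
  position 31: are
  position 33: are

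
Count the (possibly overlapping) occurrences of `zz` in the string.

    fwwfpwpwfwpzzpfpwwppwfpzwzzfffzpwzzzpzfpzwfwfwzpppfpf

4

Sliding a length-2 window over the 53 characters (52 positions):
  position 12–13: zz
  position 26–27: zz
  position 34–35: zz
  position 35–36: zz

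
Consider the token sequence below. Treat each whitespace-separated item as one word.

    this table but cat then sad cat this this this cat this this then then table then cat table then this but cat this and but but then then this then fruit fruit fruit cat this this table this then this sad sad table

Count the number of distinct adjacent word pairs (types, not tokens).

28

44 tokens → 43 bigram windows in total.
Repeated bigrams (each contributes count−1 duplicates):
  cat this: 4
  this this: 4
  then this: 3
  this then: 3
  but cat: 2
  fruit fruit: 2
  table then: 2
  then then: 2
  … (1 more repeated)
15 duplicate windows → 43 − 15 = 28 distinct.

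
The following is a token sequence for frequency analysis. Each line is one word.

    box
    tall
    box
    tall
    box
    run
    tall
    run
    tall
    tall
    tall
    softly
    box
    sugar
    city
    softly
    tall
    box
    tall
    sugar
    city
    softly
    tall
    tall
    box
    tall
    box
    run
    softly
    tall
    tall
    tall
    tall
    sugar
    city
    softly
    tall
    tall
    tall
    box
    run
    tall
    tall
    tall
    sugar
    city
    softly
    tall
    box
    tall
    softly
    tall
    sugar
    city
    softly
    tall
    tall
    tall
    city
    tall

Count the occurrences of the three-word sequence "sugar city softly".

Scanning the 58 overlapping trigram windows for "sugar city softly":
  position 14–16: sugar city softly
  position 20–22: sugar city softly
  position 34–36: sugar city softly
  position 45–47: sugar city softly
  position 53–55: sugar city softly

5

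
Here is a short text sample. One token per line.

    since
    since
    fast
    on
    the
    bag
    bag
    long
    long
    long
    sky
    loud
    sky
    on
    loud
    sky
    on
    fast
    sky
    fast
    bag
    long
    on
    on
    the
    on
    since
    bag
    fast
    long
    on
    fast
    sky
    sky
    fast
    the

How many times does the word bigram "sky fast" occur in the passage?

Scanning the 35 overlapping bigram windows for "sky fast":
  position 19–20: sky fast
  position 34–35: sky fast

2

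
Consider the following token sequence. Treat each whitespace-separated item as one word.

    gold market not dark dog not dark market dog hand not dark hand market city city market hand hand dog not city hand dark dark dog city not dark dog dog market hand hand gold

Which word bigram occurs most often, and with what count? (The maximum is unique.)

"not dark", 4 times

Bigram frequencies (highest first):
  not dark: 4
  dark dog: 3
  dog not: 2
  market hand: 2
  hand hand: 2
  gold market: 1
  … (20 more, each ≤ 1)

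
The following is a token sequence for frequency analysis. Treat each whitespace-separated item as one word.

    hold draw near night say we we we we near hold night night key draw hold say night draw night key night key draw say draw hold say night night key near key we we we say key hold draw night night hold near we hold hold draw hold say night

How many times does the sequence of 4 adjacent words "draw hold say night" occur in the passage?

3

Scanning the 48 overlapping 4-gram windows for "draw hold say night":
  position 15–18: draw hold say night
  position 26–29: draw hold say night
  position 48–51: draw hold say night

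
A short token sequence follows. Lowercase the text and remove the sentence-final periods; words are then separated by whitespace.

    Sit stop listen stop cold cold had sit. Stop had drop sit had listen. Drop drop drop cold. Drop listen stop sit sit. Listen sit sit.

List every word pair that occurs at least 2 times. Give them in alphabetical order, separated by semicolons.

Bigram counts meeting the condition (at least 2 times):
  drop drop: 2
  listen stop: 2
  sit sit: 2
  sit stop: 2

drop drop; listen stop; sit sit; sit stop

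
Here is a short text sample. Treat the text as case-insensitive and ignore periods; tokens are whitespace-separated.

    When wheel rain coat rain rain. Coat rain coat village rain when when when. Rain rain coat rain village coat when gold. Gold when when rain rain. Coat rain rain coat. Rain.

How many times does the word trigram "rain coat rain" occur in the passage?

5

Scanning the 30 overlapping trigram windows for "rain coat rain":
  position 3–5: rain coat rain
  position 6–8: rain coat rain
  position 16–18: rain coat rain
  position 27–29: rain coat rain
  position 30–32: rain coat rain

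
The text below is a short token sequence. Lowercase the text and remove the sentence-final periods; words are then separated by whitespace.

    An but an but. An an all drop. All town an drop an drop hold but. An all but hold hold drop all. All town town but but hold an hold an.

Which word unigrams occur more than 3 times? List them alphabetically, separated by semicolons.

Unigram counts meeting the condition (more than 3 times):
  all: 5
  an: 9
  but: 6
  drop: 4
  hold: 5

all; an; but; drop; hold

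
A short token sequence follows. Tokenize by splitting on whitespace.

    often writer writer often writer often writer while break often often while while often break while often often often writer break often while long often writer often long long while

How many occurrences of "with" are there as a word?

0

Scanning the 30 tokens for "with":
  (none found)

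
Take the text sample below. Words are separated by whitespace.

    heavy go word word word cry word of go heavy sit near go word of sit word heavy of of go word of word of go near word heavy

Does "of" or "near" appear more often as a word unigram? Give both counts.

"of": 6 occurrences
"near": 2 occurrences

"of" (6 vs 2)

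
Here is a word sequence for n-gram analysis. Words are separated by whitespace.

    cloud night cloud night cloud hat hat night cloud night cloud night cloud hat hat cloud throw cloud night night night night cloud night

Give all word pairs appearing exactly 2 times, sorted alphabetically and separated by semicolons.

Bigram counts meeting the condition (exactly 2 times):
  cloud hat: 2
  hat hat: 2

cloud hat; hat hat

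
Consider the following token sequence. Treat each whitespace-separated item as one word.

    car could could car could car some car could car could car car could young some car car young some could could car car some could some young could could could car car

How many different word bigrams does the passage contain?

13

33 tokens → 32 bigram windows in total.
Repeated bigrams (each contributes count−1 duplicates):
  could car: 6
  car could: 5
  car car: 4
  could could: 4
  car some: 2
  some car: 2
  some could: 2
  young some: 2
19 duplicate windows → 32 − 19 = 13 distinct.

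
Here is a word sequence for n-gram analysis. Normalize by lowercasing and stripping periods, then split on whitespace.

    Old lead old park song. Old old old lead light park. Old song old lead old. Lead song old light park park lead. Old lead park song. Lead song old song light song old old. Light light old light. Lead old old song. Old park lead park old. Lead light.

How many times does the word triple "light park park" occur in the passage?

1

Scanning the 48 overlapping trigram windows for "light park park":
  position 20–22: light park park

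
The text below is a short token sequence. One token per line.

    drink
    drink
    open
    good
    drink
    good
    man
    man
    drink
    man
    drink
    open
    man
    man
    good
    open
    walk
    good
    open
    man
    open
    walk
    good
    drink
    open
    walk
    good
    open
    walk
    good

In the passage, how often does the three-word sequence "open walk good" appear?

4

Scanning the 28 overlapping trigram windows for "open walk good":
  position 16–18: open walk good
  position 21–23: open walk good
  position 25–27: open walk good
  position 28–30: open walk good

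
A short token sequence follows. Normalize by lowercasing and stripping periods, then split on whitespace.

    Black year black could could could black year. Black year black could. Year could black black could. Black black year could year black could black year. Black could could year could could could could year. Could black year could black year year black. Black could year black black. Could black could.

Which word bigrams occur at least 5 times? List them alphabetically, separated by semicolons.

Bigram counts meeting the condition (at least 5 times):
  black could: 8
  black year: 7
  could black: 7
  could could: 6
  could year: 5
  year black: 7
  year could: 5

black could; black year; could black; could could; could year; year black; year could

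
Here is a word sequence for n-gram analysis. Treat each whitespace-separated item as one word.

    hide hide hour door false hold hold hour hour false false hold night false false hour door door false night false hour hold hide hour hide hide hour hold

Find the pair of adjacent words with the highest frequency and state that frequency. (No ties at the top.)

Bigram frequencies (highest first):
  hide hour: 3
  hide hide: 2
  hour door: 2
  door false: 2
  false hold: 2
  false false: 2
  … (12 more, each ≤ 2)

"hide hour", 3 times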